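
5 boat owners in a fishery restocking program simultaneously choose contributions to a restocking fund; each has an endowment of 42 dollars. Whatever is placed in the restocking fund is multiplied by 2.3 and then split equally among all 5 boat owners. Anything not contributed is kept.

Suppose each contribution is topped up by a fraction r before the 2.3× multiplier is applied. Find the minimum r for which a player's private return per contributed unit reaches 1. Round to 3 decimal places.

1.174

With matching at rate r, one contributed unit becomes (1 + r) in the restocking fund and returns 2.3 × (1 + r) / 5 to the contributor.
Setting this equal to 1: 1 + r = 5/2.3 = 2.1739.
So the minimum matching rate is r = 2.1739 − 1 = 1.174.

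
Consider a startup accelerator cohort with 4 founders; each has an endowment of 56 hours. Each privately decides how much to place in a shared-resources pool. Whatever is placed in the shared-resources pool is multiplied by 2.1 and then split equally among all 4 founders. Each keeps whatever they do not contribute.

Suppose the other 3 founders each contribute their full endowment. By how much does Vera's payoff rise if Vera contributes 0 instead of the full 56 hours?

Switching from a contribution of 56 to 0 lets Vera keep an extra 56 hours, but lowers the shared-resources pool by 56, which costs Vera their own share of that drop: 2.1/4 × 56 = 29.40.
Net gain = 56 − 29.40 = 26.60. The private return per contributed unit (0.5250) is below 1, so free-riding is indeed the best response regardless of what the others do.

26.60 hours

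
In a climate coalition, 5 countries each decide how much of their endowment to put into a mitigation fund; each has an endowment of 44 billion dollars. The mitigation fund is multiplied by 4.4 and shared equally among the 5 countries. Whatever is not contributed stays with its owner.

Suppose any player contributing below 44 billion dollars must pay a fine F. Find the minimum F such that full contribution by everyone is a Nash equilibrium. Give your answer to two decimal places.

Given the others contribute fully, the best deviation is to contribute 0 (any partial contribution still incurs the fine and gives up units whose private return 0.8800 is below 1).
Deviating from 44 to 0 saves 44 billion dollars but forfeits the deviator's share of the drop in the mitigation fund: 4.4/5 × 44 = 38.72.
So the deviation gain is 44 − 38.72 = 5.28, and the fine must be at least 5.28 billion dollars to wipe it out.

5.28 billion dollars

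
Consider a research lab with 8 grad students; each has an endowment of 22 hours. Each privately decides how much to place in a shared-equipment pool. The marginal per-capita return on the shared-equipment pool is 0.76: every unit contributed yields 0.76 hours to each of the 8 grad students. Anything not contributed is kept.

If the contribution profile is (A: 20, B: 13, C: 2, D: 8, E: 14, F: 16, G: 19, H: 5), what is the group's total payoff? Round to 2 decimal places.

Total contributed: 20 + 13 + 2 + 8 + 14 + 16 + 19 + 5 = 97; total kept: 8 × 22 − 97 = 79.
The shared-equipment pool pays out 0.76 × 8 × 97 = 589.76 in aggregate.
Group total = 79 + 589.76 = 668.76.

668.76 hours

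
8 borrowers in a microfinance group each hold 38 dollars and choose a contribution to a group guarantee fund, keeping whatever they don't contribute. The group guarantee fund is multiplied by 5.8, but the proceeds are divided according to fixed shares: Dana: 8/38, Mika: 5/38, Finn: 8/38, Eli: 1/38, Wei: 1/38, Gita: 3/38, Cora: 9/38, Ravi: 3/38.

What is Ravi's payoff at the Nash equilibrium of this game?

A player with share s gets back 5.8·s per unit contributed, so full contribution is dominant for anyone with s > 1/5.8 = 0.1724 and zero contribution is dominant for anyone below.
The shares above 0.1724 belong to Dana, Finn and Cora, contributing 38 each; the remaining 5 contribute 0. Total contributed: 114.
Ravi keeps 38 and receives 5.8 × 114 × 3/38 = 52.20 from the group guarantee fund, for a payoff of 90.20.

90.20 dollars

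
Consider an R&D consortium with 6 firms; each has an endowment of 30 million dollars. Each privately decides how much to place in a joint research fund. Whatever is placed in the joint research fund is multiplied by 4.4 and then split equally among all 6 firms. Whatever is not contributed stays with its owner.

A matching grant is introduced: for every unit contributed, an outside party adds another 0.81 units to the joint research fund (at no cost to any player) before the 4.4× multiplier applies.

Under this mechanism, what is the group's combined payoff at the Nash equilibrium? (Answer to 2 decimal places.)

1433.52 million dollars

The effective private return per unit is now 4.4 × 1.81 / 6 = 1.3273 > 1, so every player's dominant strategy flips to full contribution.
So the Nash equilibrium is full contribution by all 6; the group earns 4.4 × 1.81 × 180 = 1433.52.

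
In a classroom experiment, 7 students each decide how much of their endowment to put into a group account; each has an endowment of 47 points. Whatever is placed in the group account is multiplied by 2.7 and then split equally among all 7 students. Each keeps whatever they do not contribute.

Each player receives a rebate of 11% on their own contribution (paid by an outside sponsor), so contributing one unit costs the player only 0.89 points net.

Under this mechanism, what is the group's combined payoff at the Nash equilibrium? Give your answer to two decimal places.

329.00 points

With the mechanism, a contributed unit returns (2.7/7) / 0.89 = 0.4334 per unit of net cost — still below 1 — so contributing 0 remains dominant for every player.
Everyone keeps their endowment and the group total is 7 × 47 = 329.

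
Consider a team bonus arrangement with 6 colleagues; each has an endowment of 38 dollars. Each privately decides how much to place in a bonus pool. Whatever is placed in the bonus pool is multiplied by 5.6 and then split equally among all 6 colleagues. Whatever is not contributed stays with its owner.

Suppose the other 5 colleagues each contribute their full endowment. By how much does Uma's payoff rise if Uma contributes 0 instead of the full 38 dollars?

Switching from a contribution of 38 to 0 lets Uma keep an extra 38 dollars, but lowers the bonus pool by 38, which costs Uma their own share of that drop: 5.6/6 × 38 = 35.47.
Net gain = 38 − 35.47 = 2.53. The private return per contributed unit (0.9333) is below 1, so free-riding is indeed the best response regardless of what the others do.

2.53 dollars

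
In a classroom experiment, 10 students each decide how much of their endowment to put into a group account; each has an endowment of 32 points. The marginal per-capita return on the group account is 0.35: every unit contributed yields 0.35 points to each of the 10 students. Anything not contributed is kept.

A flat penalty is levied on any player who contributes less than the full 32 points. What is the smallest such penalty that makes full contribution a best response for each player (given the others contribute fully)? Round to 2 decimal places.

20.80 points

Given the others contribute fully, the best deviation is to contribute 0 (any partial contribution still incurs the fine and gives up units whose private return 0.35 is below 1).
Deviating from 32 to 0 saves 32 points but forfeits the deviator's share of the drop in the group account: 0.35 × 32 = 11.20.
So the deviation gain is 32 − 11.20 = 20.80, and the fine must be at least 20.80 points to wipe it out.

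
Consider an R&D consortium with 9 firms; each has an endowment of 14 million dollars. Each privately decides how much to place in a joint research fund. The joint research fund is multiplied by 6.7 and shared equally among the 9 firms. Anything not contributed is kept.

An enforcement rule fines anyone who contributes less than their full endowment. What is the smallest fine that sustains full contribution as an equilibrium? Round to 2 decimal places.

Given the others contribute fully, the best deviation is to contribute 0 (any partial contribution still incurs the fine and gives up units whose private return 0.7444 is below 1).
Deviating from 14 to 0 saves 14 million dollars but forfeits the deviator's share of the drop in the joint research fund: 6.7/9 × 14 = 10.42.
So the deviation gain is 14 − 10.42 = 3.58, and the fine must be at least 3.58 million dollars to wipe it out.

3.58 million dollars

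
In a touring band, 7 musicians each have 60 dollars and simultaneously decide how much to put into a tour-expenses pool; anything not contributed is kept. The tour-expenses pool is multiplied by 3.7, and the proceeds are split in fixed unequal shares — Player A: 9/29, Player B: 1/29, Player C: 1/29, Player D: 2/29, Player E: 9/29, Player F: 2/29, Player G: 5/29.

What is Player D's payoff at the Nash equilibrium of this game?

90.62 dollars

Each unit j contributes comes back to j as 3.7 × (j's share), so j prefers to contribute only if that share exceeds 1/3.7 = 0.2703; otherwise keeping the unit dominates.
The shares above 0.2703 belong to Player A and Player E, contributing 60 each; the remaining 5 contribute 0. Total contributed: 120.
Player D keeps 60 and receives 3.7 × 120 × 2/29 = 30.62 from the tour-expenses pool, for a payoff of 90.62.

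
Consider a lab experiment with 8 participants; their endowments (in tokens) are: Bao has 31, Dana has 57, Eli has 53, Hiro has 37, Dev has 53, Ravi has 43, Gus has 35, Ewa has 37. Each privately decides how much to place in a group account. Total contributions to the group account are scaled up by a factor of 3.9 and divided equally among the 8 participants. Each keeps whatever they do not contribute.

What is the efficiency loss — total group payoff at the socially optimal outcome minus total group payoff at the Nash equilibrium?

1003.40 tokens

The private return per contributed unit is 3.9/8 = 0.4875 < 1 for every player regardless of endowment, so the Nash equilibrium is zero contribution and the group total is Σ E_j = 31 + 57 + 53 + 37 + 53 + 43 + 35 + 37 = 346.
Each contributed unit returns 3.900 to the group, so the social optimum is full contribution by everyone: group total = 3.900 × 346 = 1349.40.
Efficiency loss = (3.900 − 1) × 346 = 1003.40.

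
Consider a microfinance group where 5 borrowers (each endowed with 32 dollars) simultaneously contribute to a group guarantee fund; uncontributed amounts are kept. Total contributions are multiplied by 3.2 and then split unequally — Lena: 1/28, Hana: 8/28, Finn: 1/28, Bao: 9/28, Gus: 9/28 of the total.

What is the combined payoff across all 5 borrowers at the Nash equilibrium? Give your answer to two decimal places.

300.80 dollars

A player with share s gets back 3.2·s per unit contributed, so full contribution is dominant for anyone with s > 1/3.2 = 0.3125 and zero contribution is dominant for anyone below.
Bao and Gus clear that bar, contributing 32 each; the remaining 3 contribute 0. Total contributed: 64.
The group guarantee fund pays out 3.2 × 64 = 204.80 in total (split across the unequal shares, but the aggregate is all that matters for the group sum).
The 3 free-riders keep 32 each, adding 96. Group total = 96 + 204.80 = 300.80.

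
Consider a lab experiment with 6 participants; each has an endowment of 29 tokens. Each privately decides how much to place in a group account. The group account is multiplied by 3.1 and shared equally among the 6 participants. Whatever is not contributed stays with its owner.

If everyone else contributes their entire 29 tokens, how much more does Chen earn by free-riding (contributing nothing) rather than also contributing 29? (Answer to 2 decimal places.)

14.02 tokens

Switching from a contribution of 29 to 0 lets Chen keep an extra 29 tokens, but lowers the group account by 29, which costs Chen their own share of that drop: 3.1/6 × 29 = 14.98.
Net gain = 29 − 14.98 = 14.02. The private return per contributed unit (0.5167) is below 1, so free-riding is indeed the best response regardless of what the others do.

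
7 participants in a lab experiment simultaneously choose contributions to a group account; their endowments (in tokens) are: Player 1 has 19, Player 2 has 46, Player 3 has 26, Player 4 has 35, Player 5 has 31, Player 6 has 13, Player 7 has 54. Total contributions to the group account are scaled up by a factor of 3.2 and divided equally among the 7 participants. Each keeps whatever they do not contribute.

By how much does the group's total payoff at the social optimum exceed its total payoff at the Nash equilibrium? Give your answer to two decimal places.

The private return per contributed unit is 3.2/7 = 0.4571 < 1 for every player regardless of endowment, so the Nash equilibrium is zero contribution and the group total is Σ E_j = 19 + 46 + 26 + 35 + 31 + 13 + 54 = 224.
Each contributed unit returns 3.200 to the group, so the social optimum is full contribution by everyone: group total = 3.200 × 224 = 716.80.
Efficiency loss = (3.200 − 1) × 224 = 492.80.

492.80 tokens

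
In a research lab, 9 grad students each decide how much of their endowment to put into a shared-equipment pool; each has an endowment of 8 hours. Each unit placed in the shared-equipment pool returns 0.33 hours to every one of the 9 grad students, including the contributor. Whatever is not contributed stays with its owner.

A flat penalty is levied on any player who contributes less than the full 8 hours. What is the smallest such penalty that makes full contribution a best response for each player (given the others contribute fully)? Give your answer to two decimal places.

5.36 hours

Given the others contribute fully, the best deviation is to contribute 0 (any partial contribution still incurs the fine and gives up units whose private return 0.33 is below 1).
Deviating from 8 to 0 saves 8 hours but forfeits the deviator's share of the drop in the shared-equipment pool: 0.33 × 8 = 2.64.
So the deviation gain is 8 − 2.64 = 5.36, and the fine must be at least 5.36 hours to wipe it out.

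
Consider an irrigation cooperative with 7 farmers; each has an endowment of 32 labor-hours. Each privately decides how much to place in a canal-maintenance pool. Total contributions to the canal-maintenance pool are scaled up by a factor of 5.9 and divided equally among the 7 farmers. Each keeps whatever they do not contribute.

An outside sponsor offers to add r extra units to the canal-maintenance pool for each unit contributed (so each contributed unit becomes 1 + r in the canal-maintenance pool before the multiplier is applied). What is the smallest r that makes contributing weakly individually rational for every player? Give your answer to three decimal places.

With matching at rate r, one contributed unit becomes (1 + r) in the canal-maintenance pool and returns 5.9 × (1 + r) / 7 to the contributor.
Setting this equal to 1: 1 + r = 7/5.9 = 1.1864.
So the minimum matching rate is r = 1.1864 − 1 = 0.186.

0.186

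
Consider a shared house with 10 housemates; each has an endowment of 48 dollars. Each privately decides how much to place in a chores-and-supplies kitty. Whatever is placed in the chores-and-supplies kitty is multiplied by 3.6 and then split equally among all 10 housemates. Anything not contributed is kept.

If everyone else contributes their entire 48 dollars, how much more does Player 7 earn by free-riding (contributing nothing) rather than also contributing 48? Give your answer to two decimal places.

Switching from a contribution of 48 to 0 lets Player 7 keep an extra 48 dollars, but lowers the chores-and-supplies kitty by 48, which costs Player 7 their own share of that drop: 3.6/10 × 48 = 17.28.
Net gain = 48 − 17.28 = 30.72. The private return per contributed unit (0.3600) is below 1, so free-riding is indeed the best response regardless of what the others do.

30.72 dollars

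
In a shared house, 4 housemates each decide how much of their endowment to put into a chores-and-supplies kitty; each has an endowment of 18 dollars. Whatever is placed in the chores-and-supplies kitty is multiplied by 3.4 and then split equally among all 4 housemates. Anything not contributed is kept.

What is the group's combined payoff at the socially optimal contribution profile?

Each contributed unit returns 3.400 to the group as a whole (0.8500 to each of 4 players), which exceeds 1, so the social optimum is full contribution: group total = 3.400 × 72 = 244.80.

244.80 dollars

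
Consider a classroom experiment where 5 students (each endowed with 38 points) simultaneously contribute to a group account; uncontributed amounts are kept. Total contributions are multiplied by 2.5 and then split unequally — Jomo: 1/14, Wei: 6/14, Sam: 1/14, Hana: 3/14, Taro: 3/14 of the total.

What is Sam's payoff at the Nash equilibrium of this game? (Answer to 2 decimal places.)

44.79 points

Each unit j contributes comes back to j as 2.5 × (j's share), so j prefers to contribute only if that share exceeds 1/2.5 = 0.4000; otherwise keeping the unit dominates.
Only Wei (6/14) clears that bar, contributing 38; the remaining 4 contribute 0. Total contributed: 38.
Sam keeps 38 and receives 2.5 × 38 × 1/14 = 6.79 from the group account, for a payoff of 44.79.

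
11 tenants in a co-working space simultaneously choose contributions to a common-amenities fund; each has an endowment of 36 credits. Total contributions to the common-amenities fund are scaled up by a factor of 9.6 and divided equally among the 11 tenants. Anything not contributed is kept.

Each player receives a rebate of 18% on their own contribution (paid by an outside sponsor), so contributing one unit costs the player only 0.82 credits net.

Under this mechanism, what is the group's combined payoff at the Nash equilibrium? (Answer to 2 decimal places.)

3872.88 credits

With the mechanism, a contributed unit returns (9.6/11) / 0.82 = 1.0643 per unit of net cost to the contributor — now above 1 — so contributing fully is weakly dominant for every player.
So the Nash equilibrium is full contribution by all 11; the group earns 11 × (36 × 0.18 + 9.6 × 36) = 3872.88.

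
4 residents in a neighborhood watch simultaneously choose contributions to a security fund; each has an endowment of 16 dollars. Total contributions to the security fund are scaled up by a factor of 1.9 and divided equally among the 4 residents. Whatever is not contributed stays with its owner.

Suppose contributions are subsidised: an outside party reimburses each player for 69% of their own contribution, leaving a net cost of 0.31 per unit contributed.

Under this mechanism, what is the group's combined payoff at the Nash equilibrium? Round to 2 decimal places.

165.76 dollars

Under the mechanism each unit contributed yields (1.9/4) / 0.31 = 1.5323 back to its contributor per unit of net cost, which exceeds 1, making full contribution the dominant choice for everyone.
At the Nash equilibrium everyone contributes 16. Group total payoff = 4 × (16 × 0.69 + 1.9 × 16) = 165.76.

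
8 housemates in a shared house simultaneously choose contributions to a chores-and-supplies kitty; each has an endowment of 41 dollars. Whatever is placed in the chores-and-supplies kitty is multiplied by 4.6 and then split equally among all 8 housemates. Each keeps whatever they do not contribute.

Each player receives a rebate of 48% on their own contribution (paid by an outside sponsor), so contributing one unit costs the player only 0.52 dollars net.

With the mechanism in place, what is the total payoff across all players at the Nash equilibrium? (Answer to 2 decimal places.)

1666.24 dollars

With the mechanism, a contributed unit returns (4.6/8) / 0.52 = 1.1058 per unit of net cost to the contributor — now above 1 — so contributing fully is weakly dominant for every player.
So the Nash equilibrium is full contribution by all 8; the group earns 8 × (41 × 0.48 + 4.6 × 41) = 1666.24.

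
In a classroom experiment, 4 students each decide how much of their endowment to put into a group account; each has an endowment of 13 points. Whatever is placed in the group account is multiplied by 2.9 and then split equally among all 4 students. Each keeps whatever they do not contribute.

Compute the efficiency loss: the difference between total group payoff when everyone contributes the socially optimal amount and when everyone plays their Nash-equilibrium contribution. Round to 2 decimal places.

Each contributed unit returns 2.9/4 = 0.7250 to its contributor — below 1 — so contributing 0 is dominant for every player. At the Nash equilibrium everyone keeps their 13, and the group total is 4 × 13 = 52.
Each contributed unit returns 2.900 to the group as a whole (0.7250 to each of 4 players), which exceeds 1, so the social optimum is full contribution: group total = 2.900 × 52 = 150.80.
Efficiency loss = 150.80 − 52 = 98.80.

98.80 points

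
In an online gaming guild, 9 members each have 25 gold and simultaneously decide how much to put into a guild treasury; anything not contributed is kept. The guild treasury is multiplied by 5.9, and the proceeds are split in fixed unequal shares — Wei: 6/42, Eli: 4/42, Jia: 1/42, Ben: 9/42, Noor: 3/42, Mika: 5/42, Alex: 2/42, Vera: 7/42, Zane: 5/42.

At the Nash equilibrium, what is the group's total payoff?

347.50 gold

For player j, contributing a unit is worthwhile iff 5.9 × (j's share) ≥ 1, i.e. iff j's share is at least 0.1695.
Ben alone (share 9/42) is above the threshold, contributing 25; the remaining 8 contribute 0. Total contributed: 25.
The guild treasury pays out 5.9 × 25 = 147.50 in total (split across the unequal shares, but the aggregate is all that matters for the group sum).
The 8 free-riders keep 25 each, adding 200. Group total = 200 + 147.50 = 347.50.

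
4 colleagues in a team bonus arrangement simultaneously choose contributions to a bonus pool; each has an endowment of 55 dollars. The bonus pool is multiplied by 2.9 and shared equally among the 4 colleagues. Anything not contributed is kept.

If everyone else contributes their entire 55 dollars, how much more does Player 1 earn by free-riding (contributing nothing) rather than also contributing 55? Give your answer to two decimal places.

15.13 dollars

Switching from a contribution of 55 to 0 lets Player 1 keep an extra 55 dollars, but lowers the bonus pool by 55, which costs Player 1 their own share of that drop: 2.9/4 × 55 = 39.87.
Net gain = 55 − 39.87 = 15.13. The private return per contributed unit (0.7250) is below 1, so free-riding is indeed the best response regardless of what the others do.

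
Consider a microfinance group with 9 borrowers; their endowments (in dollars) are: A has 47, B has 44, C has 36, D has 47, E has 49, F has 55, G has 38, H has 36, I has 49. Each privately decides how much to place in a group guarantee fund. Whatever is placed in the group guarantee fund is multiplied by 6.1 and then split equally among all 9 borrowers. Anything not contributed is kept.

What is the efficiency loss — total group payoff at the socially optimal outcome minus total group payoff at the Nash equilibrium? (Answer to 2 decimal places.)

2045.10 dollars

The private return per contributed unit is 6.1/9 = 0.6778 < 1 for every player regardless of endowment, so the Nash equilibrium is zero contribution and the group total is Σ E_j = 47 + 44 + 36 + 47 + 49 + 55 + 38 + 36 + 49 = 401.
Each contributed unit returns 6.100 to the group, so the social optimum is full contribution by everyone: group total = 6.100 × 401 = 2446.10.
Efficiency loss = (6.100 − 1) × 401 = 2045.10.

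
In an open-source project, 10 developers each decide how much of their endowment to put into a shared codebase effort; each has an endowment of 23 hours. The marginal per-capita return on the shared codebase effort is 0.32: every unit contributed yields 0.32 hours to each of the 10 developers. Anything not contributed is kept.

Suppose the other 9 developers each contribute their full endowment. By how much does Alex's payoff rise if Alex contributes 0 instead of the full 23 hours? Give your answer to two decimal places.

15.64 hours

Switching from a contribution of 23 to 0 lets Alex keep an extra 23 hours, but lowers the shared codebase effort by 23, which costs Alex their own share of that drop: 0.32 × 23 = 7.36.
Net gain = 23 − 7.36 = 15.64. The private return per contributed unit (0.32) is below 1, so free-riding is indeed the best response regardless of what the others do.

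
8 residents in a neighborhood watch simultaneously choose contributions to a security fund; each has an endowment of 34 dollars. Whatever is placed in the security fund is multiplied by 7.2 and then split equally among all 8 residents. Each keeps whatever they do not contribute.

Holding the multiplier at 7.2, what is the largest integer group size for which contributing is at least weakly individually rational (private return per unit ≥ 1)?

Private return per unit is 7.2/(group size), which is ≥ 1 whenever the group size is ≤ 7.2.
The largest such integer is 7.

7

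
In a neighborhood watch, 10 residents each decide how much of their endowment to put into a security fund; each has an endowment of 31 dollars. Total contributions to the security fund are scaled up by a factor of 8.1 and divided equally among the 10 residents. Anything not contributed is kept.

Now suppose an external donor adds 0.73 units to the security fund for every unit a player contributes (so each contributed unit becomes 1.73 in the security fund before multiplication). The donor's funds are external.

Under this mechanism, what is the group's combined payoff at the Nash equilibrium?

With the mechanism, a contributed unit returns 8.1 × 1.73 / 10 = 1.4013 per unit of net cost to the contributor — now above 1 — so contributing fully is weakly dominant for every player.
At the Nash equilibrium everyone contributes 31. Group total payoff = 8.1 × 1.73 × 310 = 4344.03.

4344.03 dollars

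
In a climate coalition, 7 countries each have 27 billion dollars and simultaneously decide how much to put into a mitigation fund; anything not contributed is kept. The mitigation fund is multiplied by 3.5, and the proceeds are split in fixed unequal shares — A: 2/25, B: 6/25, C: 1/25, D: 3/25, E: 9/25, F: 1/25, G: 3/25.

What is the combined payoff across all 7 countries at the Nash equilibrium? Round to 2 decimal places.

256.50 billion dollars

For player j, contributing a unit is worthwhile iff 3.5 × (j's share) ≥ 1, i.e. iff j's share is at least 0.2857.
Only E (9/25) clears that bar, contributing 27; the remaining 6 contribute 0. Total contributed: 27.
The mitigation fund pays out 3.5 × 27 = 94.50 in total (split across the unequal shares, but the aggregate is all that matters for the group sum).
The 6 free-riders keep 27 each, adding 162. Group total = 162 + 94.50 = 256.50.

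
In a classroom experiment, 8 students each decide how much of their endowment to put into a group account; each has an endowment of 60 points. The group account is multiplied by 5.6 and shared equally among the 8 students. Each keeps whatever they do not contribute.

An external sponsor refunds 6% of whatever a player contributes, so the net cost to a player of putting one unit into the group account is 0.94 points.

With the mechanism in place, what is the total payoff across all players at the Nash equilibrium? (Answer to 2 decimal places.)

480.00 points

The effective private return is (5.6/8) / 0.94 = 0.7447, which is still under 1, so the mechanism doesn't change anyone's dominant strategy: zero contribution.
At the Nash equilibrium no one contributes; group total payoff = 8 × 60 = 480.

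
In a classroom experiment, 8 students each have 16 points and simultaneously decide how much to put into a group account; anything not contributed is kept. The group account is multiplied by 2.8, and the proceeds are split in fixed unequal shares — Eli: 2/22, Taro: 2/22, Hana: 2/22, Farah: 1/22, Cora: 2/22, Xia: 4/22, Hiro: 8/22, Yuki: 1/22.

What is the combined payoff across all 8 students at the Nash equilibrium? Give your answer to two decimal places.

Each unit j contributes comes back to j as 2.8 × (j's share), so j prefers to contribute only if that share exceeds 1/2.8 = 0.3571; otherwise keeping the unit dominates.
Hiro alone (share 8/22) is above the threshold, contributing 16; the remaining 7 contribute 0. Total contributed: 16.
The group account pays out 2.8 × 16 = 44.80 in total (split across the unequal shares, but the aggregate is all that matters for the group sum).
The 7 free-riders keep 16 each, adding 112. Group total = 112 + 44.80 = 156.80.

156.80 points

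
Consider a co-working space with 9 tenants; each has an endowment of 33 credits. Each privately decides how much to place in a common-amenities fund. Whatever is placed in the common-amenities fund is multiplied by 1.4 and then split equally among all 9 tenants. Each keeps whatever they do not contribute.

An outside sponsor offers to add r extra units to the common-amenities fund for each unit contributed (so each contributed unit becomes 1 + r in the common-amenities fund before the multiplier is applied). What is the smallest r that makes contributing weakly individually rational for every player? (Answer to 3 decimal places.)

5.429

With matching at rate r, one contributed unit becomes (1 + r) in the common-amenities fund and returns 1.4 × (1 + r) / 9 to the contributor.
Setting this equal to 1: 1 + r = 9/1.4 = 6.4286.
So the minimum matching rate is r = 6.4286 − 1 = 5.429.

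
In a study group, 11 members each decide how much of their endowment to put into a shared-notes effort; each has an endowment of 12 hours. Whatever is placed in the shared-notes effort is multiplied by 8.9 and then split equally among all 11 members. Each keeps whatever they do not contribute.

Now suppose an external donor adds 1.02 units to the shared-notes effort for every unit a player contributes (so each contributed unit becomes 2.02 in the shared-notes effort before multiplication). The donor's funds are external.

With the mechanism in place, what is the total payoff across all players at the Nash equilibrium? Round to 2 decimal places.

Under the mechanism each unit contributed yields 8.9 × 2.02 / 11 = 1.6344 back to its contributor per unit of net cost, which exceeds 1, making full contribution the dominant choice for everyone.
At the Nash equilibrium everyone contributes 12. Group total payoff = 8.9 × 2.02 × 132 = 2373.10.

2373.10 hours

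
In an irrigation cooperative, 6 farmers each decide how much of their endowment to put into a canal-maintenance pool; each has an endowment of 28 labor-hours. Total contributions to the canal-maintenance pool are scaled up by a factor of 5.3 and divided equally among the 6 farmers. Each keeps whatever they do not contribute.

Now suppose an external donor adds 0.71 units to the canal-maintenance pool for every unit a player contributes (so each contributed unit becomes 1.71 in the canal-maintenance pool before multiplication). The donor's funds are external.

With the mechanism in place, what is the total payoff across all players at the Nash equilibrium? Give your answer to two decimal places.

Under the mechanism each unit contributed yields 5.3 × 1.71 / 6 = 1.5105 back to its contributor per unit of net cost, which exceeds 1, making full contribution the dominant choice for everyone.
At the Nash equilibrium everyone contributes 28. Group total payoff = 5.3 × 1.71 × 168 = 1522.58.

1522.58 labor-hours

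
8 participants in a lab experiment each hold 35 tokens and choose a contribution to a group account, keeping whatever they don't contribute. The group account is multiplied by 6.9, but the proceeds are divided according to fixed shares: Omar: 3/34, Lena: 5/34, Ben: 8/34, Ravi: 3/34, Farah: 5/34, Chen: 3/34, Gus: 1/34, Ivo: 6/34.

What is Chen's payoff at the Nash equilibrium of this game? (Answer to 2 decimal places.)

120.24 tokens

For player j, contributing a unit is worthwhile iff 6.9 × (j's share) ≥ 1, i.e. iff j's share is at least 0.1449.
The shares above 0.1449 belong to Lena, Ben, Farah and Ivo, contributing 35 each; the remaining 4 contribute 0. Total contributed: 140.
Chen keeps 35 and receives 6.9 × 140 × 3/34 = 85.24 from the group account, for a payoff of 120.24.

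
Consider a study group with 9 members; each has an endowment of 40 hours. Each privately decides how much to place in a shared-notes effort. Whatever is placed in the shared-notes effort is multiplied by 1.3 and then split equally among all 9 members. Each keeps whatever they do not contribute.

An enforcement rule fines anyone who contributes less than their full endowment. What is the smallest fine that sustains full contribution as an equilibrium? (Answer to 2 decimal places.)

34.22 hours

Given the others contribute fully, the best deviation is to contribute 0 (any partial contribution still incurs the fine and gives up units whose private return 0.1444 is below 1).
Deviating from 40 to 0 saves 40 hours but forfeits the deviator's share of the drop in the shared-notes effort: 1.3/9 × 40 = 5.78.
So the deviation gain is 40 − 5.78 = 34.22, and the fine must be at least 34.22 hours to wipe it out.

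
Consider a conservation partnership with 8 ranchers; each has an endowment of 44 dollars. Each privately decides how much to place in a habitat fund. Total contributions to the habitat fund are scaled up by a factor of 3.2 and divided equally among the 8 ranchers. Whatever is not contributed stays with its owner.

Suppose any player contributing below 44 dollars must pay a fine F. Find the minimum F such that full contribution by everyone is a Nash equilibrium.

Given the others contribute fully, the best deviation is to contribute 0 (any partial contribution still incurs the fine and gives up units whose private return 0.4000 is below 1).
Deviating from 44 to 0 saves 44 dollars but forfeits the deviator's share of the drop in the habitat fund: 3.2/8 × 44 = 17.60.
So the deviation gain is 44 − 17.60 = 26.40, and the fine must be at least 26.40 dollars to wipe it out.

26.40 dollars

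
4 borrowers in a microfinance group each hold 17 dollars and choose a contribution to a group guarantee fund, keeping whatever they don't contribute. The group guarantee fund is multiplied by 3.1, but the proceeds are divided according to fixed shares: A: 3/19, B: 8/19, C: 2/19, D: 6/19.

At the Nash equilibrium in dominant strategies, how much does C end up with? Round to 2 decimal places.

22.55 dollars

Player j's private return per contributed unit is 3.1 × (j's share). Contributing is weakly dominant for j when that share is at least 1/3.1 = 0.3226, and contributing 0 is dominant otherwise.
B alone (share 8/19) is above the threshold, contributing 17; the remaining 3 contribute 0. Total contributed: 17.
C keeps 17 and receives 3.1 × 17 × 2/19 = 5.55 from the group guarantee fund, for a payoff of 22.55.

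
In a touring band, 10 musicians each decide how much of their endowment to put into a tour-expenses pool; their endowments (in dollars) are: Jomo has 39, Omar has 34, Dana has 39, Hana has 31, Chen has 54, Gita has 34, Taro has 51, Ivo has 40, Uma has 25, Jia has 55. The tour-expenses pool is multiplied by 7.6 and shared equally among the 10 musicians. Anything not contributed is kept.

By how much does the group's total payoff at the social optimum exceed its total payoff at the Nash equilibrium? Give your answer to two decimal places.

2653.20 dollars

The private return per contributed unit is 7.6/10 = 0.7600 < 1 for every player regardless of endowment, so the Nash equilibrium is zero contribution and the group total is Σ E_j = 39 + 34 + 39 + 31 + 54 + 34 + 51 + 40 + 25 + 55 = 402.
Each contributed unit returns 7.600 to the group, so the social optimum is full contribution by everyone: group total = 7.600 × 402 = 3055.20.
Efficiency loss = (7.600 − 1) × 402 = 2653.20.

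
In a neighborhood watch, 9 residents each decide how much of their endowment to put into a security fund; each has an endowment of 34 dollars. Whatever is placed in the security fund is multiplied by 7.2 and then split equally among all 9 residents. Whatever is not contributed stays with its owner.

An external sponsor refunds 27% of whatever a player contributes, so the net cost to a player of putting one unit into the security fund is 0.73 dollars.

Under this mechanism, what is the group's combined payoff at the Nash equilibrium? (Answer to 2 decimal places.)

The effective private return per unit is now (7.2/9) / 0.73 = 1.0959 > 1, so every player's dominant strategy flips to full contribution.
So the Nash equilibrium is full contribution by all 9; the group earns 9 × (34 × 0.27 + 7.2 × 34) = 2285.82.

2285.82 dollars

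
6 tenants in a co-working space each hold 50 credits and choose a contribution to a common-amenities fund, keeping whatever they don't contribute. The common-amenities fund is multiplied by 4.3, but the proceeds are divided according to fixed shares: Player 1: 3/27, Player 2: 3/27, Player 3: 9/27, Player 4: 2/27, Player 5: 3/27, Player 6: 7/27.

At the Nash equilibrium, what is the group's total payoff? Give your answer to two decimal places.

630.00 credits

For player j, contributing a unit is worthwhile iff 4.3 × (j's share) ≥ 1, i.e. iff j's share is at least 0.2326.
Player 3 and Player 6 are above the threshold, contributing 50 each; the remaining 4 contribute 0. Total contributed: 100.
The common-amenities fund pays out 4.3 × 100 = 430.00 in total (split across the unequal shares, but the aggregate is all that matters for the group sum).
The 4 free-riders keep 50 each, adding 200. Group total = 200 + 430.00 = 630.00.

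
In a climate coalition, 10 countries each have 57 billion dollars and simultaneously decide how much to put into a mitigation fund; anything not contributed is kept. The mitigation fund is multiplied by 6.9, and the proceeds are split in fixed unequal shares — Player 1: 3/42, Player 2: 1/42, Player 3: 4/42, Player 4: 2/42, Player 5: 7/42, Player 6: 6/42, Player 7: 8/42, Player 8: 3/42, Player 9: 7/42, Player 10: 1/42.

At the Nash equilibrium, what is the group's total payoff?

1578.90 billion dollars

Each unit j contributes comes back to j as 6.9 × (j's share), so j prefers to contribute only if that share exceeds 1/6.9 = 0.1449; otherwise keeping the unit dominates.
Player 5, Player 7 and Player 9 clear that bar, contributing 57 each; the remaining 7 contribute 0. Total contributed: 171.
The mitigation fund pays out 6.9 × 171 = 1179.90 in total (split across the unequal shares, but the aggregate is all that matters for the group sum).
The 7 free-riders keep 57 each, adding 399. Group total = 399 + 1179.90 = 1578.90.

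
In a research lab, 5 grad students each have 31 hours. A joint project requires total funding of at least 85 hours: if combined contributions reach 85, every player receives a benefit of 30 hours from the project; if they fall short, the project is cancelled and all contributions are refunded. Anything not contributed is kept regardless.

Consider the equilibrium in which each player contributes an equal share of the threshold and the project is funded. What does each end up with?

44 hours

Equal share of the threshold: 85/5 = 17.
At this profile no one gains by cutting their contribution: any cut drops the total below 85, the project is cancelled, contributions are refunded, and the deviator ends with 31, which is less than 31 − 17 + 30 = 44. Contributing more than 17 just wastes the excess. So contributing exactly 17 is a best response.
Each player's payoff: 31 − 17 + 30 = 44.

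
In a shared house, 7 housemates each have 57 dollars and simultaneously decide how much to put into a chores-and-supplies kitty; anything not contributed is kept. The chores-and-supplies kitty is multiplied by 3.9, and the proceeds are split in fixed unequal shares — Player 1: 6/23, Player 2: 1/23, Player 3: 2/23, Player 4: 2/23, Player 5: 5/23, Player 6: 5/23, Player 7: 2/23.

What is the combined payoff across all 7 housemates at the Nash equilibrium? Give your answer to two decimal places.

564.30 dollars

For player j, contributing a unit is worthwhile iff 3.9 × (j's share) ≥ 1, i.e. iff j's share is at least 0.2564.
The only share above 0.2564 is Player 1's 6/23, contributing 57; the remaining 6 contribute 0. Total contributed: 57.
The chores-and-supplies kitty pays out 3.9 × 57 = 222.30 in total (split across the unequal shares, but the aggregate is all that matters for the group sum).
The 6 free-riders keep 57 each, adding 342. Group total = 342 + 222.30 = 564.30.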